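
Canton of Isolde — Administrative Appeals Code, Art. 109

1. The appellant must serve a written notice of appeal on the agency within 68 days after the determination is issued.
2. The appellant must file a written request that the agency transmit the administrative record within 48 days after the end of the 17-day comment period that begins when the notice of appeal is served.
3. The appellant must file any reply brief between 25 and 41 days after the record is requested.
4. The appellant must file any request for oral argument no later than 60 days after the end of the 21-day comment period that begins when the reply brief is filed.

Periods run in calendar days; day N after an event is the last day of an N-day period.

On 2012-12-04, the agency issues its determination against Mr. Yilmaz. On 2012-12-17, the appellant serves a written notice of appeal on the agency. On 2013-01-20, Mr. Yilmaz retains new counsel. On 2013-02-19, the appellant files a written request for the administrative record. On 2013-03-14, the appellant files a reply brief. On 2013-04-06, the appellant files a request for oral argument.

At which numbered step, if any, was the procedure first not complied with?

Step 1 — counting 68 days from 2012-12-04 (when the determination is issued) gives a deadline of 2013-02-10; done 2012-12-17 — timely.
Step 2 — counting 48 days from 2013-01-03 (end of the 17-day comment period, which began when the notice of appeal is served on 2012-12-17) gives a deadline of 2013-02-20; 2013-02-19 is within that limit.
Step 3 — 25 and 41 days from 2013-02-19 (when the record is requested) are 2013-03-16 and 2013-04-01 respectively; 2013-03-14 is 2 days too early.
No need to go further; step 3 was not satisfied.

Step 3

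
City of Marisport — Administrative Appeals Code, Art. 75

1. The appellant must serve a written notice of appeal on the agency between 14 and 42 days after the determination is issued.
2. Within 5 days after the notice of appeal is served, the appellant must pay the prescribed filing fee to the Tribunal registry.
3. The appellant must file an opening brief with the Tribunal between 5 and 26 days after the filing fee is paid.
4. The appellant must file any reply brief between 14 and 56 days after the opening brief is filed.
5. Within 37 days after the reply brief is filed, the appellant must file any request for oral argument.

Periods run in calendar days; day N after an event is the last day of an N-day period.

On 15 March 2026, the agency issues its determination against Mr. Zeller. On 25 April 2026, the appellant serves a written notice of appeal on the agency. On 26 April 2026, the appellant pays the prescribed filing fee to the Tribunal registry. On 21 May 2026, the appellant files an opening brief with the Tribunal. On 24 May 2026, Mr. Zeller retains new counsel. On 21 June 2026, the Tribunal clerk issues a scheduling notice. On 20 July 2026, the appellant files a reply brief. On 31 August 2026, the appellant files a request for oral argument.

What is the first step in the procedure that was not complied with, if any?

Step 1: the window is 14–42 days after 15 March 2026 (when the determination is issued), so 29 March 2026 through 26 April 2026; done 25 April 2026 — within the window.
Step 2: 5 days after 25 April 2026 (when the notice of appeal is served) is 30 April 2026; completed 26 April 2026, before the deadline.
Step 3: the window is 5–26 days after 26 April 2026 (when the filing fee is paid), so 1 May 2026 through 22 May 2026; done 21 May 2026, which is between those dates.
Step 4: the window is 14–56 days after 21 May 2026 (when the opening brief is filed), so 4 June 2026 through 16 July 2026; done 20 July 2026 — 4 days after the window closed.

Step 4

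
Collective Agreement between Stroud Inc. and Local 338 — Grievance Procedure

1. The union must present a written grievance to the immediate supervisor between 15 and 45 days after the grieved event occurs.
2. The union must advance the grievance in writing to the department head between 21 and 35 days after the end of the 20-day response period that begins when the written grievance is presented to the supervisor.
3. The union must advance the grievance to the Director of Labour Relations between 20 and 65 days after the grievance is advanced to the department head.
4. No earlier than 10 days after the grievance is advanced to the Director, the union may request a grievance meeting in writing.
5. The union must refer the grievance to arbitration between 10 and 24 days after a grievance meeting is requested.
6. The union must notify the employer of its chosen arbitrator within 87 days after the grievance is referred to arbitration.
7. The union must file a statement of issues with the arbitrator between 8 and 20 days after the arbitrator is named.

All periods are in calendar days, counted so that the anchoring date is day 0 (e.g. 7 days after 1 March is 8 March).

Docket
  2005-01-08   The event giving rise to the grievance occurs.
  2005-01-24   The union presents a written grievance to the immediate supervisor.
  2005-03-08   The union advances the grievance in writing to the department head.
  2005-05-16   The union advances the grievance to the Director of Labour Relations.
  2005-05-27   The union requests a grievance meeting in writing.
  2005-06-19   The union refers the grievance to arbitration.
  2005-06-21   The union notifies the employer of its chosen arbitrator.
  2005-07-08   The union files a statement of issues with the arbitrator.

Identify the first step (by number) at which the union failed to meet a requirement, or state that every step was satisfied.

Step 1: the window is 15–45 days after 2005-01-08 (when the grieved event occurs), so 2005-01-23 through 2005-02-22; done 2005-01-24, which is between those dates.
Step 2: the window is 21–35 days after 2005-02-13 (end of the 20-day response period, which began when the written grievance is presented to the supervisor on 2005-01-24), so 2005-03-06 through 2005-03-20; done 2005-03-08 — within the window.
Step 3: the window is 20–65 days after 2005-03-08 (when the grievance is advanced to the department head), so 2005-03-28 through 2005-05-12; done 2005-05-16 — 4 days after the window closed.
The analysis stops there.

Step 3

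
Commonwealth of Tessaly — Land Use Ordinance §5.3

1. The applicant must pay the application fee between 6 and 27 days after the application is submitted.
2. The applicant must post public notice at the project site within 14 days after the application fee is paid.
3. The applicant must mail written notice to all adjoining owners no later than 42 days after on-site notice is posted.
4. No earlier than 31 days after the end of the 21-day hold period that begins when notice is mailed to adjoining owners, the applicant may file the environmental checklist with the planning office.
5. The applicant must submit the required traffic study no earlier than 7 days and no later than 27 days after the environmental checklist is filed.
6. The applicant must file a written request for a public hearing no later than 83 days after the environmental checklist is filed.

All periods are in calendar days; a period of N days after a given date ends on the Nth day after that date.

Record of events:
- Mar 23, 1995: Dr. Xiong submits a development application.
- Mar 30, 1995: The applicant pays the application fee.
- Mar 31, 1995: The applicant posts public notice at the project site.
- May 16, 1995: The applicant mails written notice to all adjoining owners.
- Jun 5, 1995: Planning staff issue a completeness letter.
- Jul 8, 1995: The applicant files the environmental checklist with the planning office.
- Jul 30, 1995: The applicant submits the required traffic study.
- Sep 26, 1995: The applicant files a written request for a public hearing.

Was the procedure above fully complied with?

No

Step 1 — 6 and 27 days from Mar 23, 1995 (when the application is submitted) are Mar 29, 1995 and Apr 19, 1995 respectively; done Mar 30, 1995, which is between those dates.
Step 2 — counting 14 days from Mar 30, 1995 (when the application fee is paid) gives a deadline of Apr 13, 1995; done Mar 31, 1995 — timely.
Step 3 — counting 42 days from Mar 31, 1995 (when on-site notice is posted) gives a deadline of May 12, 1995; not done until May 16, 1995, 4 days after the deadline.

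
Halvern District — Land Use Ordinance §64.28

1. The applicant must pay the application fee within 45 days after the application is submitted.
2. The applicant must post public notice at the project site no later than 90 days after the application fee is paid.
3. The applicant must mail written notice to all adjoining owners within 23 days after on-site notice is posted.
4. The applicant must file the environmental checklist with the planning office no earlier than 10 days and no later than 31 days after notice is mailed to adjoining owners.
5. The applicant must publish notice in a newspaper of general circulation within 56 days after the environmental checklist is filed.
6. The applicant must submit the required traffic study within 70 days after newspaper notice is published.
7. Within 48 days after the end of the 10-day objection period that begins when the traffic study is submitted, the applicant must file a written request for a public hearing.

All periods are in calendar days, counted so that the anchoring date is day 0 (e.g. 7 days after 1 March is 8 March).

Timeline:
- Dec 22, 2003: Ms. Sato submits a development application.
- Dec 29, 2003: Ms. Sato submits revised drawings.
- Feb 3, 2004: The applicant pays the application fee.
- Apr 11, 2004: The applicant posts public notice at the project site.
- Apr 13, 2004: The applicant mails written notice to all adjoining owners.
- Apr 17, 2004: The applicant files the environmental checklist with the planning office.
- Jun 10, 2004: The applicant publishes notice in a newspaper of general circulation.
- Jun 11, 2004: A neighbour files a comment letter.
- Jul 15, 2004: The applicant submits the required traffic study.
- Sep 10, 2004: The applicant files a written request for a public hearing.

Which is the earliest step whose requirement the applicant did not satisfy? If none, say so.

(1) due by Dec 22, 2003 + 45 days = Feb 5, 2004; Feb 3, 2004 is within that limit.
(2) due by Feb 3, 2004 + 90 days = May 3, 2004; completed Apr 11, 2004, before the deadline.
(3) due by Apr 11, 2004 + 23 days = May 4, 2004; done Apr 13, 2004 — timely.
(4) the permitted window runs from Apr 13, 2004 + 10 = Apr 23, 2004 to Apr 13, 2004 + 31 = May 14, 2004; done Apr 17, 2004 — 6 days before the window opened.
No need to go further; step 4 was not satisfied.

Step 4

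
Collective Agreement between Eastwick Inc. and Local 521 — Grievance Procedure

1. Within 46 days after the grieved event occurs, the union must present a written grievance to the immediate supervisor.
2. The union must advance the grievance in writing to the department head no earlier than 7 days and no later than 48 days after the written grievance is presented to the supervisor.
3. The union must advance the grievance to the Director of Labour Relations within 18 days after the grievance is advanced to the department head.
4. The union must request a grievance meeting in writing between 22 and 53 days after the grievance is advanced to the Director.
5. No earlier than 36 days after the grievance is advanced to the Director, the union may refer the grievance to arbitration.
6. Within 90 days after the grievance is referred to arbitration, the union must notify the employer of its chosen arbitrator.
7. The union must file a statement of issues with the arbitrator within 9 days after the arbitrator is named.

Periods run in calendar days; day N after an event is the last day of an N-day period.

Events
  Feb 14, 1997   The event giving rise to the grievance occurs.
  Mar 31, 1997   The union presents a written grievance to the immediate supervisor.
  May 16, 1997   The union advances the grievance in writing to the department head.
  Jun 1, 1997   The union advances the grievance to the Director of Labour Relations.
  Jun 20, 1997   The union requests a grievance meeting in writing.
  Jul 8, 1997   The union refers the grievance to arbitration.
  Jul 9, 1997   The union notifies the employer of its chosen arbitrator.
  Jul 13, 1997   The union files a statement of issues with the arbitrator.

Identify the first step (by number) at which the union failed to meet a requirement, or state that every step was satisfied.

Step 1: 46 days after Feb 14, 1997 (when the grieved event occurs) is Apr 1, 1997; Mar 31, 1997 is within that limit.
Step 2: the window is 7–48 days after Mar 31, 1997 (when the written grievance is presented to the supervisor), so Apr 7, 1997 through May 18, 1997; May 16, 1997 falls inside that range.
Step 3: 18 days after May 16, 1997 (when the grievance is advanced to the department head) is Jun 3, 1997; completed Jun 1, 1997, before the deadline.
Step 4: the window is 22–53 days after Jun 1, 1997 (when the grievance is advanced to the Director), so Jun 23, 1997 through Jul 24, 1997; Jun 20, 1997 is 3 days too early.
The procedure was therefore not followed at step 4.

Step 4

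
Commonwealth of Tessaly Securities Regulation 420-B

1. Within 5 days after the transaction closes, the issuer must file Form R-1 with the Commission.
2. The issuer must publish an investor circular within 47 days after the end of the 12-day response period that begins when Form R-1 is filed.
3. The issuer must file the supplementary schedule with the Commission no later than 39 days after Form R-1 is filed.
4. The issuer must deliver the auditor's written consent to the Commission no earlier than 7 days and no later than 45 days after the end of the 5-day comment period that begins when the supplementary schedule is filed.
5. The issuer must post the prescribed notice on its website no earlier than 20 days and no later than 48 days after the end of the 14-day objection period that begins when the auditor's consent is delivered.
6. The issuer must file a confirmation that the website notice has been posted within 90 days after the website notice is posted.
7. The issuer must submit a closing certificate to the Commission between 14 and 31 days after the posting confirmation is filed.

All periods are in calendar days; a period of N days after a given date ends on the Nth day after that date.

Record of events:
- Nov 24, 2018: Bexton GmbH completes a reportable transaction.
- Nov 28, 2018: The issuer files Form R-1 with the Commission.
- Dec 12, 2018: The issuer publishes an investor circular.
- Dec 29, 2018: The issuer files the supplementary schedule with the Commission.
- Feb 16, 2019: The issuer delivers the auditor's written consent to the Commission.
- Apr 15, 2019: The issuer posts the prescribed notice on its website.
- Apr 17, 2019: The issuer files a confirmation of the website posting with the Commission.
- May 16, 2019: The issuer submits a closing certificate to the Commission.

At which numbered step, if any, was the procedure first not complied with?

(1) due by Nov 24, 2018 + 5 days = Nov 29, 2018; completed Nov 28, 2018, before the deadline.
(2) due by Dec 10, 2018 + 47 days = Jan 26, 2019; done Dec 12, 2018 — timely.
(3) due by Nov 28, 2018 + 39 days = Jan 6, 2019; completed Dec 29, 2018, before the deadline.
(4) the permitted window runs from Jan 3, 2019 + 7 = Jan 10, 2019 to Jan 3, 2019 + 45 = Feb 17, 2019; Feb 16, 2019 falls inside that range.
(5) the permitted window runs from Mar 2, 2019 + 20 = Mar 22, 2019 to Mar 2, 2019 + 48 = Apr 19, 2019; Apr 15, 2019 falls inside that range.
(6) due by Apr 15, 2019 + 90 days = Jul 14, 2019; Apr 17, 2019 is within that limit.
(7) the permitted window runs from Apr 17, 2019 + 14 = May 1, 2019 to Apr 17, 2019 + 31 = May 18, 2019; done May 16, 2019, which is between those dates.

None — every step was satisfied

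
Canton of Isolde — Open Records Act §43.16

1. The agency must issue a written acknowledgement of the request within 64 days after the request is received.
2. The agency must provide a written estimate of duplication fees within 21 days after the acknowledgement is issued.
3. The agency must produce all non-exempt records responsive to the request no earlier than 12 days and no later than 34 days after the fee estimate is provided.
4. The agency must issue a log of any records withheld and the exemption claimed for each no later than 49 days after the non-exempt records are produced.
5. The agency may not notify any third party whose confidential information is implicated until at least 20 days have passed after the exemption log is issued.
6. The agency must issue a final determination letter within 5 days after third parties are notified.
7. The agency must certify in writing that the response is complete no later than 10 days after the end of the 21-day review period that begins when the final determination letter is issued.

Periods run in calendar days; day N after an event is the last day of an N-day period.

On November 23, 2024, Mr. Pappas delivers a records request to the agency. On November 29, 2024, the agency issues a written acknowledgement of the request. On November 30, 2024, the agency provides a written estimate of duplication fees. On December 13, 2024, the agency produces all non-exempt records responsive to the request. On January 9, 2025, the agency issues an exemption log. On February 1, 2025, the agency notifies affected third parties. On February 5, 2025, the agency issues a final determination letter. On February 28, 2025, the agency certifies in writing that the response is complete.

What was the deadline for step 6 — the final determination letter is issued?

Step 6 runs from February 1, 2025, when third parties are notified. 5 days after February 1, 2025 is February 6, 2025.

February 6, 2025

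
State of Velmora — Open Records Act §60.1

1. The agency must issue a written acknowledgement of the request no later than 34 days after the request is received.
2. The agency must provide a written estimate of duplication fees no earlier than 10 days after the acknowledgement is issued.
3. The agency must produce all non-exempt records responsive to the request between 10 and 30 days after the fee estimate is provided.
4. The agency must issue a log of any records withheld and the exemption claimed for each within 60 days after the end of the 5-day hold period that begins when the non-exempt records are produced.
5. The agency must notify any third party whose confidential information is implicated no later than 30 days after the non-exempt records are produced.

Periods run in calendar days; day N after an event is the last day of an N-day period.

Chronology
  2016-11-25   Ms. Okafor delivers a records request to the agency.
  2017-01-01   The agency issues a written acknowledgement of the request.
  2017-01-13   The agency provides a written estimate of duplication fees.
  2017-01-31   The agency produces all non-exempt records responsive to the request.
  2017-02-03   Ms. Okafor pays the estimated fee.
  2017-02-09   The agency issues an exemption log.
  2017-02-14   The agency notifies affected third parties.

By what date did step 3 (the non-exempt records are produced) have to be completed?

2017-02-12

Step 3 runs from 2017-01-13, when the fee estimate is provided. The window is 10–30 days after 2017-01-13; it closes on 2017-02-12.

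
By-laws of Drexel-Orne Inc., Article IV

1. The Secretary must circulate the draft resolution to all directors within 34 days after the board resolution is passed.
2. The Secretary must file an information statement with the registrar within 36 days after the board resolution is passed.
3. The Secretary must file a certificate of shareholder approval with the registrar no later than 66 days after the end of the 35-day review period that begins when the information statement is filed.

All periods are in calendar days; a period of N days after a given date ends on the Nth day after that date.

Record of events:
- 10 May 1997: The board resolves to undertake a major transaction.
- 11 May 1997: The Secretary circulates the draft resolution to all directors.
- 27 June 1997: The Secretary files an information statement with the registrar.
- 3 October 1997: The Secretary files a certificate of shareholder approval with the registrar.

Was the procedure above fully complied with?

No

Step 1 — counting 34 days from 10 May 1997 (when the board resolution is passed) gives a deadline of 13 June 1997; 11 May 1997 is within that limit.
Step 2 — counting 36 days from 10 May 1997 (when the board resolution is passed) gives a deadline of 15 June 1997; 27 June 1997 misses that deadline by 12 days.
That is the first point of non-compliance.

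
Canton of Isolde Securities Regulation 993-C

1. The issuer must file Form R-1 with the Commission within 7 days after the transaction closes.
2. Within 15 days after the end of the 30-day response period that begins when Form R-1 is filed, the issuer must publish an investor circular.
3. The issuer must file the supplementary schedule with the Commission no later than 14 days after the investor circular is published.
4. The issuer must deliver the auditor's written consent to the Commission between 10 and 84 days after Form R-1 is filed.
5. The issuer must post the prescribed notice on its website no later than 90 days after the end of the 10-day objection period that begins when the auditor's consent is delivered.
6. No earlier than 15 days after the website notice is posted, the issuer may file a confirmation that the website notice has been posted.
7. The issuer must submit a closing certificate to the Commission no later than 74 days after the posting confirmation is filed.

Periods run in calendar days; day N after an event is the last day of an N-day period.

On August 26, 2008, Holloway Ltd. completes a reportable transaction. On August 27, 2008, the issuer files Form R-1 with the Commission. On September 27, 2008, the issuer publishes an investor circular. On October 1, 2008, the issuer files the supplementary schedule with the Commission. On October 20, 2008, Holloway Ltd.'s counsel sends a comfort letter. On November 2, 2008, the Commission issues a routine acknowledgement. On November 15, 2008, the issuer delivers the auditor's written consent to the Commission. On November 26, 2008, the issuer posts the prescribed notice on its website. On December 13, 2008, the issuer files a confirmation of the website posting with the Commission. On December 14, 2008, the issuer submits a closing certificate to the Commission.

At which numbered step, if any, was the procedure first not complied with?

None — every step was satisfied

Step 1: 7 days after August 26, 2008 (when the transaction closes) is September 2, 2008; done August 27, 2008 — timely.
Step 2: 15 days after September 26, 2008 (end of the 30-day response period, which began when Form R-1 is filed on August 27, 2008) is October 11, 2008; September 27, 2008 is within that limit.
Step 3: 14 days after September 27, 2008 (when the investor circular is published) is October 11, 2008; completed October 1, 2008, before the deadline.
Step 4: the window is 10–84 days after August 27, 2008 (when Form R-1 is filed), so September 6, 2008 through November 19, 2008; November 15, 2008 falls inside that range.
Step 5: 90 days after November 25, 2008 (end of the 10-day objection period, which began when the auditor's consent is delivered on November 15, 2008) is February 23, 2009; completed November 26, 2008, before the deadline.
Step 6: the earliest permitted date is 15 days after November 26, 2008 (when the website notice is posted), i.e. December 11, 2008; done December 13, 2008 — permitted.
Step 7: 74 days after December 13, 2008 (when the posting confirmation is filed) is February 25, 2009; December 14, 2008 is within that limit.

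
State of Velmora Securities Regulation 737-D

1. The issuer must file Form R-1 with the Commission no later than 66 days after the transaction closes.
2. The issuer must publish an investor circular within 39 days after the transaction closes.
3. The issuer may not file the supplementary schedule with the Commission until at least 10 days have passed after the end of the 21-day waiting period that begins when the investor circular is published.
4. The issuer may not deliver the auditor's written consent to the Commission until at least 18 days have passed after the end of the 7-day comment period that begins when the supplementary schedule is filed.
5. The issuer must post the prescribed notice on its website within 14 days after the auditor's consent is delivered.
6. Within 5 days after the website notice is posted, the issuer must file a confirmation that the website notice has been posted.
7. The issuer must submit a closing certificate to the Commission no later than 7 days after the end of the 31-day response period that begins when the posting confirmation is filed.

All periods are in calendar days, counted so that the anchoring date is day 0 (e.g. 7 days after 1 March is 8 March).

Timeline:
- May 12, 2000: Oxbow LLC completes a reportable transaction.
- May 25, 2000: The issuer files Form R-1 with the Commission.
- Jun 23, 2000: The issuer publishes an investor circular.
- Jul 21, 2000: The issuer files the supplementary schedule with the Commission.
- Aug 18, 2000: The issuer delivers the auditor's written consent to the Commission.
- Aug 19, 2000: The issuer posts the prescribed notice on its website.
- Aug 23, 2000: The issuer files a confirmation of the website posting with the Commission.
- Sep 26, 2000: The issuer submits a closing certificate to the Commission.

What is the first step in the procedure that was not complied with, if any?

Step 2

Step 1 — counting 66 days from May 12, 2000 (when the transaction closes) gives a deadline of Jul 17, 2000; May 25, 2000 is within that limit.
Step 2 — counting 39 days from May 12, 2000 (when the transaction closes) gives a deadline of Jun 20, 2000; done Jun 23, 2000 — 3 days late.
The analysis stops there.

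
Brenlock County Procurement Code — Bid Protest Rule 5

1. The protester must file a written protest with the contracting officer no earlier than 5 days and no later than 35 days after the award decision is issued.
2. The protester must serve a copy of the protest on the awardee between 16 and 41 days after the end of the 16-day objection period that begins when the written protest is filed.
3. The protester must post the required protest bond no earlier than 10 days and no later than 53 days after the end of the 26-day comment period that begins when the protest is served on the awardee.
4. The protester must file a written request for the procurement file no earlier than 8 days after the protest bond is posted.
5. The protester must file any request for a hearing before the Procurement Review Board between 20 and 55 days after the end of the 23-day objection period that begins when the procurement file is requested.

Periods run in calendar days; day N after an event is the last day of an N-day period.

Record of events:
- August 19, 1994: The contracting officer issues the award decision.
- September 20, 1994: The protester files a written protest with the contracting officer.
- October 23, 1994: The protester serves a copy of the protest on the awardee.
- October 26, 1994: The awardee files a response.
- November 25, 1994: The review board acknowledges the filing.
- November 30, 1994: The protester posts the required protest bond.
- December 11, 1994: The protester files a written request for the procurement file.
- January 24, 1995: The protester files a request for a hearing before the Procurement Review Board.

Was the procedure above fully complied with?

Yes

(1) the permitted window runs from August 19, 1994 + 5 = August 24, 1994 to August 19, 1994 + 35 = September 23, 1994; September 20, 1994 falls inside that range.
(2) the permitted window runs from October 6, 1994 + 16 = October 22, 1994 to October 6, 1994 + 41 = November 16, 1994; done October 23, 1994 — within the window.
(3) the permitted window runs from November 18, 1994 + 10 = November 28, 1994 to November 18, 1994 + 53 = January 10, 1995; done November 30, 1994 — within the window.
(4) permitted from November 30, 1994 + 8 days = December 8, 1994 onward; done December 11, 1994 — permitted.
(5) the permitted window runs from January 3, 1995 + 20 = January 23, 1995 to January 3, 1995 + 55 = February 27, 1995; January 24, 1995 falls inside that range.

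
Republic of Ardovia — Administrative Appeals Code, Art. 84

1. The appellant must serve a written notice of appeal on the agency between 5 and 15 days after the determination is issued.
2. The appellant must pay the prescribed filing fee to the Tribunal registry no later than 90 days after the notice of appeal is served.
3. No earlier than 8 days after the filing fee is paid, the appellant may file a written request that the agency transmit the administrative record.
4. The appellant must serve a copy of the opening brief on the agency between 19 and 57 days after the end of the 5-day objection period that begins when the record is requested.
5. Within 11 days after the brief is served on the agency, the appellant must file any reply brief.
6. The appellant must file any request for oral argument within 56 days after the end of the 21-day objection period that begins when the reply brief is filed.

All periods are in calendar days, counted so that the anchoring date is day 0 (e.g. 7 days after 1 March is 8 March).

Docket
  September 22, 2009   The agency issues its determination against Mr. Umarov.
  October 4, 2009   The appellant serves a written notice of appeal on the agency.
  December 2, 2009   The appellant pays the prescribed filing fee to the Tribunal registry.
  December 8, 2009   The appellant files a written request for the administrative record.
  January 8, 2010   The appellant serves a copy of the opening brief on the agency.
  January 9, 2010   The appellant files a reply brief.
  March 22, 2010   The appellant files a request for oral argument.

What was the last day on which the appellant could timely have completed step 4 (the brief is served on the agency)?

The record is requested on December 8, 2009; the 5-day objection period therefore ends December 13, 2009, and step 4 runs from that date. The window is 19–57 days after December 13, 2009; it closes on February 8, 2010.

February 8, 2010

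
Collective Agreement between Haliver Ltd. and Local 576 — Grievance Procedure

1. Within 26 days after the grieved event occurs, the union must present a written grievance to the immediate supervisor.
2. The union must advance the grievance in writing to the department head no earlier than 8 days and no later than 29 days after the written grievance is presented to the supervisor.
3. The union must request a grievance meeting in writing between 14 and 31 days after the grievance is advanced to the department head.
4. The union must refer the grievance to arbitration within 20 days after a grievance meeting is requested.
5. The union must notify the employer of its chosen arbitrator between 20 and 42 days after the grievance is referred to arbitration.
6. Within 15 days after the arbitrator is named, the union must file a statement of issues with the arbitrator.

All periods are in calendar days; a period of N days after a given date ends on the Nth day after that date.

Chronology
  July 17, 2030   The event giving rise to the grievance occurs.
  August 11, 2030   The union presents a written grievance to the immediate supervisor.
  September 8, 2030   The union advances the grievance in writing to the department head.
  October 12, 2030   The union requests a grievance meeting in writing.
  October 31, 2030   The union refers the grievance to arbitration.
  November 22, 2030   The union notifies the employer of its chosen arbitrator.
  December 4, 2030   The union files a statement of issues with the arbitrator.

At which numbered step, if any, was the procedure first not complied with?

(1) due by July 17, 2030 + 26 days = August 12, 2030; August 11, 2030 is within that limit.
(2) the permitted window runs from August 11, 2030 + 8 = August 19, 2030 to August 11, 2030 + 29 = September 9, 2030; done September 8, 2030, which is between those dates.
(3) the permitted window runs from September 8, 2030 + 14 = September 22, 2030 to September 8, 2030 + 31 = October 9, 2030; done October 12, 2030 — 3 days after the window closed.

Step 3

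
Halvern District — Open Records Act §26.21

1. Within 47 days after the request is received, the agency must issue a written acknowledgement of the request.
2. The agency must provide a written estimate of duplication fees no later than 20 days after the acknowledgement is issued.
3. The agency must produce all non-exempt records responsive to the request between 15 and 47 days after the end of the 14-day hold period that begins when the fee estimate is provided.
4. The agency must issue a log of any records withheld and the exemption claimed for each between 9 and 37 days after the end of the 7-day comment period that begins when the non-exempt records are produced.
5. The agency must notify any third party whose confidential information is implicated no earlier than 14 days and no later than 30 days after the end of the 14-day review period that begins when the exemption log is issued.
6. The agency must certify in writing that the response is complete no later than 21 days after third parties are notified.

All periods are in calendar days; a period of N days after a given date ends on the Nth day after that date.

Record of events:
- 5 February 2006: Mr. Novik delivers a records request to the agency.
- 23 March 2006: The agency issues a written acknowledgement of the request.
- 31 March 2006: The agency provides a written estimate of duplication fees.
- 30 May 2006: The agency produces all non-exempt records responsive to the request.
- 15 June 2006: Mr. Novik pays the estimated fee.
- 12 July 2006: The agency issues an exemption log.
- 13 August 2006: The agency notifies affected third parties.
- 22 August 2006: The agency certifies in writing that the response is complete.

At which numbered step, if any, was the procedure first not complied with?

Step 1: 47 days after 5 February 2006 (when the request is received) is 24 March 2006; done 23 March 2006 — timely.
Step 2: 20 days after 23 March 2006 (when the acknowledgement is issued) is 12 April 2006; 31 March 2006 is within that limit.
Step 3: the window is 15–47 days after 14 April 2006 (end of the 14-day hold period, which began when the fee estimate is provided on 31 March 2006), so 29 April 2006 through 31 May 2006; 30 May 2006 falls inside that range.
Step 4: the window is 9–37 days after 6 June 2006 (end of the 7-day comment period, which began when the non-exempt records are produced on 30 May 2006), so 15 June 2006 through 13 July 2006; done 12 July 2006, which is between those dates.
Step 5: the window is 14–30 days after 26 July 2006 (end of the 14-day review period, which began when the exemption log is issued on 12 July 2006), so 9 August 2006 through 25 August 2006; done 13 August 2006 — within the window.
Step 6: 21 days after 13 August 2006 (when third parties are notified) is 3 September 2006; done 22 August 2006 — timely.

None — every step was satisfied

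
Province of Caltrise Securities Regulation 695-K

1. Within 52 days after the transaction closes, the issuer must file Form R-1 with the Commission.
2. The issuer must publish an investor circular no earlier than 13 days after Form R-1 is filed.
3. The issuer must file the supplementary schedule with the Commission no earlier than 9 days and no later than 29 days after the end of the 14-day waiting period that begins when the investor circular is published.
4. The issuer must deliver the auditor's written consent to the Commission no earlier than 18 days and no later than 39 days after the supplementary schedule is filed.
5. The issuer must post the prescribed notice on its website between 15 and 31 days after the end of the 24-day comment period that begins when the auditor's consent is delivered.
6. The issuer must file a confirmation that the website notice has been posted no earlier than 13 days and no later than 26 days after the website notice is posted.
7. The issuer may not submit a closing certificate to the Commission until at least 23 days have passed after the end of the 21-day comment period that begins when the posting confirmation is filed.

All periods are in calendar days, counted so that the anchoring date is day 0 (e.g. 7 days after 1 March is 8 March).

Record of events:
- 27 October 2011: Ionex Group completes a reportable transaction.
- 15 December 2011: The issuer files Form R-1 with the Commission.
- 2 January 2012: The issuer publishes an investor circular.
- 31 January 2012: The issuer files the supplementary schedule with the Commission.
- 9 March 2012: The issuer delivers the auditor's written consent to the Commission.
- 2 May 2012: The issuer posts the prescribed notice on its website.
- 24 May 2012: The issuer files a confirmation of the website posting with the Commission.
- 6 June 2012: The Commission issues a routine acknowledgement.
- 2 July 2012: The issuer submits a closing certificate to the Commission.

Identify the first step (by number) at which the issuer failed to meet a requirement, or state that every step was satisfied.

Step 1 — counting 52 days from 27 October 2011 (when the transaction closes) gives a deadline of 18 December 2011; done 15 December 2011 — timely.
Step 2 — must wait 13 days from 15 December 2011 (when Form R-1 is filed), so not before 28 December 2011; 2 January 2012 is on or after that date.
Step 3 — 9 and 29 days from 16 January 2012 (end of the 14-day waiting period, which began when the investor circular is published on 2 January 2012) are 25 January 2012 and 14 February 2012 respectively; 31 January 2012 falls inside that range.
Step 4 — 18 and 39 days from 31 January 2012 (when the supplementary schedule is filed) are 18 February 2012 and 10 March 2012 respectively; 9 March 2012 falls inside that range.
Step 5 — 15 and 31 days from 2 April 2012 (end of the 24-day comment period, which began when the auditor's consent is delivered on 9 March 2012) are 17 April 2012 and 3 May 2012 respectively; done 2 May 2012 — within the window.
Step 6 — 13 and 26 days from 2 May 2012 (when the website notice is posted) are 15 May 2012 and 28 May 2012 respectively; done 24 May 2012 — within the window.
Step 7 — must wait 23 days from 14 June 2012 (end of the 21-day comment period, which began when the posting confirmation is filed on 24 May 2012), so not before 7 July 2012; 2 July 2012 is 5 days before the earliest permitted date.

Step 7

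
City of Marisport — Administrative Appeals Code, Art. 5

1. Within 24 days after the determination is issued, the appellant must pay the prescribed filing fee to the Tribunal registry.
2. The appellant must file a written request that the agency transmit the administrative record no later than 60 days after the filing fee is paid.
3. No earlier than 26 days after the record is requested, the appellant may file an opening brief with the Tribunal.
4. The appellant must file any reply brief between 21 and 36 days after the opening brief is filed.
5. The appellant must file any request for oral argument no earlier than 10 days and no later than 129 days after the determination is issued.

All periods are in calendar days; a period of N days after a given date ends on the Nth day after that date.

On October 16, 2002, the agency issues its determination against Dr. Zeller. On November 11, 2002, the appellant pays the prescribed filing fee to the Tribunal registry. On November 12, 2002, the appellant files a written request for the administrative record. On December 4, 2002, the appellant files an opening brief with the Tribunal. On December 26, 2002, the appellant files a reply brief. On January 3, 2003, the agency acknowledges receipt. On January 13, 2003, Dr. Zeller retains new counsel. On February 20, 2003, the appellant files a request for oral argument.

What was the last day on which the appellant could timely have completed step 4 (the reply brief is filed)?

January 9, 2003

Step 4 runs from December 4, 2002, when the opening brief is filed. The window is 21–36 days after December 4, 2002; it closes on January 9, 2003.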